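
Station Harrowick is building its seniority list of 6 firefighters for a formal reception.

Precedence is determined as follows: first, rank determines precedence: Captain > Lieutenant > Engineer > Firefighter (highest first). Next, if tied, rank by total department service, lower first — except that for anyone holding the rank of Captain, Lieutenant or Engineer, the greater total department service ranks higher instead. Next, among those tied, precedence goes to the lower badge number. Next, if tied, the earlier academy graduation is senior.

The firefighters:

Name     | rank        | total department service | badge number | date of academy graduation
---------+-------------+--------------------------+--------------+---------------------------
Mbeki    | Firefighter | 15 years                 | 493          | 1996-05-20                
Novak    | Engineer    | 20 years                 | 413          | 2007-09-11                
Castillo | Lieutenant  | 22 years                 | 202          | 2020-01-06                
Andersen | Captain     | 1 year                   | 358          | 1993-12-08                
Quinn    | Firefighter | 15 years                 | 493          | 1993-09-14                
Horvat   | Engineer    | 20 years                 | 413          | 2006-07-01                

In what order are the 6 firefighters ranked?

Andersen, Castillo, Horvat, Novak, Quinn, Mbeki

By rank: Andersen (Captain); then Castillo (Lieutenant); then Horvat and Novak (Engineer); then Quinn and Mbeki (Firefighter).
Horvat and Novak both have total department service 20 years, so the next rule applies.
Horvat and Novak both have badge number 413, so the next rule applies.
Among Horvat and Novak, by date of academy graduation (earlier first): Horvat (2006-07-01) before Novak (2007-09-11).
Quinn and Mbeki both have total department service 15 years, so the next rule applies.
Quinn and Mbeki both have badge number 493, so the next rule applies.
Among Quinn and Mbeki, by date of academy graduation (earlier first): Quinn (1993-09-14) before Mbeki (1996-05-20).
Full order: Andersen, Castillo, Horvat, Novak, Quinn, Mbeki.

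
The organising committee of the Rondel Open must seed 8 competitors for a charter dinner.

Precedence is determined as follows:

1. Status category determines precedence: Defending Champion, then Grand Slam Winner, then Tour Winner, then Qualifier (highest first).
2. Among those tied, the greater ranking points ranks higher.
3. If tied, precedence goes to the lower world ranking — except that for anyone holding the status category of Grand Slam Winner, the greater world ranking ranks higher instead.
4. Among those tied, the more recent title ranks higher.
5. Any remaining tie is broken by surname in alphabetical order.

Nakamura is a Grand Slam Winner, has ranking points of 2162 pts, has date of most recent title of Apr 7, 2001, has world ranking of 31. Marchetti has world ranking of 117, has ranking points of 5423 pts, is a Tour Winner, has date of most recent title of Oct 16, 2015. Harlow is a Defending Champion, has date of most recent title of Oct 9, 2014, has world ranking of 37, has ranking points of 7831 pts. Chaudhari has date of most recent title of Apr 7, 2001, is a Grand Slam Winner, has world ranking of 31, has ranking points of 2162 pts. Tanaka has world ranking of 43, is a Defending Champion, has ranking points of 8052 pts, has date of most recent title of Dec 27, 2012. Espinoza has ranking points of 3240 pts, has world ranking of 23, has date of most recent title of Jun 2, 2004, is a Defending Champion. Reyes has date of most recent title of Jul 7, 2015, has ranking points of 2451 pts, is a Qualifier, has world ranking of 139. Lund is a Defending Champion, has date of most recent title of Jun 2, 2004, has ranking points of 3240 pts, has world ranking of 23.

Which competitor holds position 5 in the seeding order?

Chaudhari

By status category: Tanaka, Harlow, Espinoza and Lund (Defending Champion); then Chaudhari and Nakamura (Grand Slam Winner); then Marchetti (Tour Winner); then Reyes (Qualifier).
Among Tanaka, Harlow, Espinoza and Lund, by ranking points (higher first): Tanaka (8052 pts) before Harlow (7831 pts) before Espinoza and Lund (3240 pts).
Espinoza and Lund both have world ranking 23, so the next rule applies.
Espinoza and Lund both have date of most recent title Jun 2, 2004, so the next rule applies.
Among Espinoza and Lund, alphabetically by surname: Espinoza before Lund.
Chaudhari and Nakamura both have ranking points 2162 pts, so the next rule applies.
Chaudhari and Nakamura both have world ranking 31, so the next rule applies.
Chaudhari and Nakamura both have date of most recent title Apr 7, 2001, so the next rule applies.
Among Chaudhari and Nakamura, alphabetically by surname: Chaudhari before Nakamura.
Order: Tanaka, Harlow, Espinoza, Lund, Chaudhari, Nakamura, Marchetti, Reyes.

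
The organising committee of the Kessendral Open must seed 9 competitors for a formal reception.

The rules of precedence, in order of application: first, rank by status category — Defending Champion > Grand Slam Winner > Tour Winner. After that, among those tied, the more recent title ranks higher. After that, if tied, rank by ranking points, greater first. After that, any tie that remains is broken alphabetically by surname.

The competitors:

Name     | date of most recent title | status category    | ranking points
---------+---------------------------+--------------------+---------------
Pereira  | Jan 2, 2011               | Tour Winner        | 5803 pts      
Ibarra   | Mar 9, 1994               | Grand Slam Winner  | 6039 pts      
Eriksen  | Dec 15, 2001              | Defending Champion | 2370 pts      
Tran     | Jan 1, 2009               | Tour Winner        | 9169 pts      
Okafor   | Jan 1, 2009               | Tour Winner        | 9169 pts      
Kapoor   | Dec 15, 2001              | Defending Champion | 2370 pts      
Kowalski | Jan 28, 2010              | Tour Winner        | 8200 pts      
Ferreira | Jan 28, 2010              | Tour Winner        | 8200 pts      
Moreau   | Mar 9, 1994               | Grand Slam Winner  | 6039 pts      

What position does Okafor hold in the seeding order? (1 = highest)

8

By status category: Eriksen and Kapoor (Defending Champion); then Ibarra and Moreau (Grand Slam Winner); then Pereira, Ferreira, Kowalski, Okafor and Tran (Tour Winner).
Eriksen and Kapoor both have date of most recent title Dec 15, 2001, so the next rule applies.
Eriksen and Kapoor both have ranking points 2370 pts, so the next rule applies.
Among Eriksen and Kapoor, alphabetically by surname: Eriksen before Kapoor.
Ibarra and Moreau both have date of most recent title Mar 9, 1994, so the next rule applies.
Ibarra and Moreau both have ranking points 6039 pts, so the next rule applies.
Among Ibarra and Moreau, alphabetically by surname: Ibarra before Moreau.
Among Pereira, Ferreira, Kowalski, Okafor and Tran, by date of most recent title (later first): Pereira (Jan 2, 2011) before Ferreira and Kowalski (Jan 28, 2010) before Okafor and Tran (Jan 1, 2009).
Ferreira and Kowalski both have ranking points 8200 pts, so the next rule applies.
Among Ferreira and Kowalski, alphabetically by surname: Ferreira before Kowalski.
Okafor and Tran both have ranking points 9169 pts, so the next rule applies.
Among Okafor and Tran, alphabetically by surname: Okafor before Tran.
Order: Eriksen, Kapoor, Ibarra, Moreau, Pereira, Ferreira, Kowalski, Okafor, Tran. So position 8.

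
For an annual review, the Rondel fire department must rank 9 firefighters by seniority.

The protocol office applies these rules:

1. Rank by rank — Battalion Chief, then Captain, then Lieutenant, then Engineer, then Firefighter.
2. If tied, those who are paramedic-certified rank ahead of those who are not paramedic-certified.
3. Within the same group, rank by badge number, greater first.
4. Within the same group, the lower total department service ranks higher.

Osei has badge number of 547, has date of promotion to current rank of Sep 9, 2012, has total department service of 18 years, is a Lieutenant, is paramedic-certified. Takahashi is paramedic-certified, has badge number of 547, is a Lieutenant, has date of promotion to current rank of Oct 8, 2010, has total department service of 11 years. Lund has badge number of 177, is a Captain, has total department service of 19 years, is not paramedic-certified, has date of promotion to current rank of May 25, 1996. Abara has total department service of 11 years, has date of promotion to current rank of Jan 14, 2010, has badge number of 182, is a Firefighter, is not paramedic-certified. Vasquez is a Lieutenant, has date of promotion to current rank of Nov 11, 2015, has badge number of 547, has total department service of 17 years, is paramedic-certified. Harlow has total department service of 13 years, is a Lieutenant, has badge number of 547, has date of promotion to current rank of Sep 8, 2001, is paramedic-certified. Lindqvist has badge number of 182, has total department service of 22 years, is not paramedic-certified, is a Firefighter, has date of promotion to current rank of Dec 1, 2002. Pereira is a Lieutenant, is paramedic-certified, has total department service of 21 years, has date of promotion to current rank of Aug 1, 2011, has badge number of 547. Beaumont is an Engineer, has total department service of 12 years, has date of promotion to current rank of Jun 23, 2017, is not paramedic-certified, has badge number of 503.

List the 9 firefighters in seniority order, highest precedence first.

By rank: Lund (Captain); then Takahashi, Harlow, Vasquez, Osei and Pereira (Lieutenant); then Beaumont (Engineer); then Abara and Lindqvist (Firefighter).
Takahashi, Harlow, Vasquez, Osei and Pereira are each paramedic-certified, so the next rule applies.
Takahashi, Harlow, Vasquez, Osei and Pereira all have badge number 547, so the next rule applies.
Among Takahashi, Harlow, Vasquez, Osei and Pereira, by total department service (lower first): Takahashi (11 years) before Harlow (13 years) before Vasquez (17 years) before Osei (18 years) before Pereira (21 years).
Abara and Lindqvist are each not paramedic-certified, so the next rule applies.
Abara and Lindqvist both have badge number 182, so the next rule applies.
Among Abara and Lindqvist, by total department service (lower first): Abara (11 years) before Lindqvist (22 years).
Full order: Lund, Takahashi, Harlow, Vasquez, Osei, Pereira, Beaumont, Abara, Lindqvist.

Lund, Takahashi, Harlow, Vasquez, Osei, Pereira, Beaumont, Abara, Lindqvist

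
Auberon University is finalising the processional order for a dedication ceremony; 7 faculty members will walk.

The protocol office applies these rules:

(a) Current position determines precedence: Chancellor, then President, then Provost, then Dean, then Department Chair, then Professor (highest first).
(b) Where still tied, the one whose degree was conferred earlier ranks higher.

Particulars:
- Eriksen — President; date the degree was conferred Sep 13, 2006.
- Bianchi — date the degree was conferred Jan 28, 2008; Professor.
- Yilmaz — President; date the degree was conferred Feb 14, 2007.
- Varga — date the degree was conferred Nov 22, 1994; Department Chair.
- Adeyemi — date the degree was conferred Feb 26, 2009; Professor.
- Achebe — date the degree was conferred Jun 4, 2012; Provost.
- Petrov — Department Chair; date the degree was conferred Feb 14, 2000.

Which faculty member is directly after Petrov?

By current position: Eriksen and Yilmaz (President); then Achebe (Provost); then Varga and Petrov (Department Chair); then Bianchi and Adeyemi (Professor).
Among Eriksen and Yilmaz, by date the degree was conferred (earlier first): Eriksen (Sep 13, 2006) before Yilmaz (Feb 14, 2007).
Among Varga and Petrov, by date the degree was conferred (earlier first): Varga (Nov 22, 1994) before Petrov (Feb 14, 2000).
Among Bianchi and Adeyemi, by date the degree was conferred (earlier first): Bianchi (Jan 28, 2008) before Adeyemi (Feb 26, 2009).
Order: Eriksen, Yilmaz, Achebe, Varga, Petrov, Bianchi, Adeyemi.

Bianchi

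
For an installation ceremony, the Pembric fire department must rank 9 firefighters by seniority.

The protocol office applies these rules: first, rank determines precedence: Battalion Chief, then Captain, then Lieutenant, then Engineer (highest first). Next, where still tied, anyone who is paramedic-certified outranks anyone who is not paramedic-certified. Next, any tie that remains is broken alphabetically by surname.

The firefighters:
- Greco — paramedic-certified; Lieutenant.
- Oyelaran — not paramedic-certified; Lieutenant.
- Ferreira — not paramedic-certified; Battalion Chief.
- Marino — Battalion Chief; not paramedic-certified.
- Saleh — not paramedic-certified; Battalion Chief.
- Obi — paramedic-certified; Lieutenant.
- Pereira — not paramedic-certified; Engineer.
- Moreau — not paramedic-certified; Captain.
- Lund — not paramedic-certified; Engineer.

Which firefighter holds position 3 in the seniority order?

Saleh

By rank: Ferreira, Marino and Saleh (Battalion Chief); then Moreau (Captain); then Greco, Obi and Oyelaran (Lieutenant); then Lund and Pereira (Engineer).
Ferreira, Marino and Saleh are each not paramedic-certified, so the next rule applies.
Among Ferreira, Marino and Saleh, alphabetically by surname: Ferreira before Marino before Saleh.
Among Greco, Obi and Oyelaran, paramedic-certified before not paramedic-certified: Greco and Obi (paramedic-certified) before Oyelaran (not paramedic-certified).
Among Greco and Obi, alphabetically by surname: Greco before Obi.
Lund and Pereira are each not paramedic-certified, so the next rule applies.
Among Lund and Pereira, alphabetically by surname: Lund before Pereira.
Order: Ferreira, Marino, Saleh, Moreau, Greco, Obi, Oyelaran, Lund, Pereira.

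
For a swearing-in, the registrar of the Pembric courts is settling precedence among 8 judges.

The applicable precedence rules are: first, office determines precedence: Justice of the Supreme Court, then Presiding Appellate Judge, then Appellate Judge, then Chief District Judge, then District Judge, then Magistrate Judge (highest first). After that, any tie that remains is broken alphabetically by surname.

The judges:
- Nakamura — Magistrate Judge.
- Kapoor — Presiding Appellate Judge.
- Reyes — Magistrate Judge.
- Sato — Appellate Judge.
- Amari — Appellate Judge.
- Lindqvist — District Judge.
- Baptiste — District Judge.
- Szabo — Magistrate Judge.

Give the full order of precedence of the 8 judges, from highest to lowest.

By office: Kapoor (Presiding Appellate Judge); then Amari and Sato (Appellate Judge); then Baptiste and Lindqvist (District Judge); then Nakamura, Reyes and Szabo (Magistrate Judge).
Among Amari and Sato, alphabetically by surname: Amari before Sato.
Among Baptiste and Lindqvist, alphabetically by surname: Baptiste before Lindqvist.
Among Nakamura, Reyes and Szabo, alphabetically by surname: Nakamura before Reyes before Szabo.
Full order: Kapoor, Amari, Sato, Baptiste, Lindqvist, Nakamura, Reyes, Szabo.

Kapoor, Amari, Sato, Baptiste, Lindqvist, Nakamura, Reyes, Szabo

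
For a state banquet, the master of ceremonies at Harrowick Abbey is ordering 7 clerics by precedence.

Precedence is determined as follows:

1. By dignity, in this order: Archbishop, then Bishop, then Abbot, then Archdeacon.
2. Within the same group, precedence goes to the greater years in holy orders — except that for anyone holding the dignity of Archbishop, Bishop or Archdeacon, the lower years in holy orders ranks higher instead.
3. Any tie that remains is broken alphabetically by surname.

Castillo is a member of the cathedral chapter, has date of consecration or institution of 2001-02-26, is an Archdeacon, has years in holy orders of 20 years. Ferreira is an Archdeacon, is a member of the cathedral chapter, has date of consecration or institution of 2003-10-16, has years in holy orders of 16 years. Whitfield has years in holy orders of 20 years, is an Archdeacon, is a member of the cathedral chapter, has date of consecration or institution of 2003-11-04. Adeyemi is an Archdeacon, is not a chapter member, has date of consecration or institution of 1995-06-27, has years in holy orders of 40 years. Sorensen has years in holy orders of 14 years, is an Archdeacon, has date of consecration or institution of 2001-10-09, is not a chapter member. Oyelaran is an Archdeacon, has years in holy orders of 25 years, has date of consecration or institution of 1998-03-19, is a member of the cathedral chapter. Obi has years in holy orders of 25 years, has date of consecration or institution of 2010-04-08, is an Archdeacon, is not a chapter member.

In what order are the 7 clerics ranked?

By dignity: Sorensen, Ferreira, Castillo, Whitfield, Obi, Oyelaran and Adeyemi (Archdeacon).
Among Sorensen, Ferreira, Castillo, Whitfield, Obi, Oyelaran and Adeyemi, by years in holy orders (lower first) (reversed rule for this group): Sorensen (14 years) before Ferreira (16 years) before Castillo and Whitfield (20 years) before Obi and Oyelaran (25 years) before Adeyemi (40 years).
Among Castillo and Whitfield, alphabetically by surname: Castillo before Whitfield.
Among Obi and Oyelaran, alphabetically by surname: Obi before Oyelaran.
Full order: Sorensen, Ferreira, Castillo, Whitfield, Obi, Oyelaran, Adeyemi.

Sorensen, Ferreira, Castillo, Whitfield, Obi, Oyelaran, Adeyemi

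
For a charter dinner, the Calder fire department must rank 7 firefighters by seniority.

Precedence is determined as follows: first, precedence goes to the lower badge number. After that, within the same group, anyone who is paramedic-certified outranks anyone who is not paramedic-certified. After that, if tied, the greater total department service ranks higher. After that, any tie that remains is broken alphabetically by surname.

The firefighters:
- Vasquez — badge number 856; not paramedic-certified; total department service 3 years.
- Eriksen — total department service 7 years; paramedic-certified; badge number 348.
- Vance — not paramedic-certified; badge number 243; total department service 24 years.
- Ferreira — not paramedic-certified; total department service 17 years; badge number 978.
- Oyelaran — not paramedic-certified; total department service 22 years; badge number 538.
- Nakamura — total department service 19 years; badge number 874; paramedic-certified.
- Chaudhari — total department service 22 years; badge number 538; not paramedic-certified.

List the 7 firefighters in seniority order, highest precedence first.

By badge number (lower first): Vance (243); then Eriksen (348); then Chaudhari and Oyelaran (both 538); then Vasquez (856); then Nakamura (874); then Ferreira (978).
Chaudhari and Oyelaran are each not paramedic-certified, so the next rule applies.
Chaudhari and Oyelaran both have total department service 22 years, so the next rule applies.
Among Chaudhari and Oyelaran, alphabetically by surname: Chaudhari before Oyelaran.
Full order: Vance, Eriksen, Chaudhari, Oyelaran, Vasquez, Nakamura, Ferreira.

Vance, Eriksen, Chaudhari, Oyelaran, Vasquez, Nakamura, Ferreira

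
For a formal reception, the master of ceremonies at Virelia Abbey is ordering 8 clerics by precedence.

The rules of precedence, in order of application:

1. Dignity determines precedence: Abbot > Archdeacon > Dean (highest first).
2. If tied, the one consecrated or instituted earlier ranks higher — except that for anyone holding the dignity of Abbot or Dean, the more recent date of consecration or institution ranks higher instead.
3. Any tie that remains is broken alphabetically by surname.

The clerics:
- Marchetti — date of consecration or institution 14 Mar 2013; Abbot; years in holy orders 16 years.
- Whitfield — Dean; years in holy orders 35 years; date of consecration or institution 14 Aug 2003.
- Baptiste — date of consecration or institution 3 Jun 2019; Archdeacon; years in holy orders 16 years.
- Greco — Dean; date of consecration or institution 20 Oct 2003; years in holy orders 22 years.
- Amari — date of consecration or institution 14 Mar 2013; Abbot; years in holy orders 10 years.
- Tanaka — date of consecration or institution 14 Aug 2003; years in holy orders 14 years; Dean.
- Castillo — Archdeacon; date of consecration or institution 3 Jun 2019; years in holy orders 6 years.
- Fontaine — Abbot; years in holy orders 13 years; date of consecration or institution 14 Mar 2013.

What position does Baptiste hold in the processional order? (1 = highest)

4

By dignity: Amari, Fontaine and Marchetti (Abbot); then Baptiste and Castillo (Archdeacon); then Greco, Tanaka and Whitfield (Dean).
Amari, Fontaine and Marchetti all have date of consecration or institution 14 Mar 2013, so the next rule applies.
Among Amari, Fontaine and Marchetti, alphabetically by surname: Amari before Fontaine before Marchetti.
Baptiste and Castillo both have date of consecration or institution 3 Jun 2019, so the next rule applies.
Among Baptiste and Castillo, alphabetically by surname: Baptiste before Castillo.
Among Greco, Tanaka and Whitfield, by date of consecration or institution (later first) (reversed rule for this group): Greco (20 Oct 2003) before Tanaka and Whitfield (14 Aug 2003).
Among Tanaka and Whitfield, alphabetically by surname: Tanaka before Whitfield.
Order: Amari, Fontaine, Marchetti, Baptiste, Castillo, Greco, Tanaka, Whitfield. So position 4.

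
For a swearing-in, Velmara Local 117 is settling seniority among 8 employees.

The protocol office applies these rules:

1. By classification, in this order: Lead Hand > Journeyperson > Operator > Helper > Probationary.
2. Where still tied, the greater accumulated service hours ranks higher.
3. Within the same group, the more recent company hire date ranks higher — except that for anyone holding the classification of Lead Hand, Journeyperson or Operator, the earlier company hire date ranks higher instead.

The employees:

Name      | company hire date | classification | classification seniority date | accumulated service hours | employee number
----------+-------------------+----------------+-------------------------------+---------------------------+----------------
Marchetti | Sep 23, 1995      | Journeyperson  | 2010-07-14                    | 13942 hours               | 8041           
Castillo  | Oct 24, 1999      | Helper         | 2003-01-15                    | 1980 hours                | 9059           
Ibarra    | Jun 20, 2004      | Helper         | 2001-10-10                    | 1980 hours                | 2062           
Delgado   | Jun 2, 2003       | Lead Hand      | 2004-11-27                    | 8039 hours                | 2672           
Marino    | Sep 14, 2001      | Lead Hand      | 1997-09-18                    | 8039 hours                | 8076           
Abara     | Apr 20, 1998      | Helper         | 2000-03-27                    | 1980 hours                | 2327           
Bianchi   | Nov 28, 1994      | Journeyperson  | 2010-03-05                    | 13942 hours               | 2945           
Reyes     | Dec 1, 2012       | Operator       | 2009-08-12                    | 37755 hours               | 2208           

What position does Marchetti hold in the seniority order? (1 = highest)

By classification: Marino and Delgado (Lead Hand); then Bianchi and Marchetti (Journeyperson); then Reyes (Operator); then Ibarra, Castillo and Abara (Helper).
Marino and Delgado both have accumulated service hours 8039 hours, so the next rule applies.
Among Marino and Delgado, by company hire date (earlier first) (reversed rule for this group): Marino (Sep 14, 2001) before Delgado (Jun 2, 2003).
Bianchi and Marchetti both have accumulated service hours 13942 hours, so the next rule applies.
Among Bianchi and Marchetti, by company hire date (earlier first) (reversed rule for this group): Bianchi (Nov 28, 1994) before Marchetti (Sep 23, 1995).
Ibarra, Castillo and Abara all have accumulated service hours 1980 hours, so the next rule applies.
Among Ibarra, Castillo and Abara, by company hire date (later first): Ibarra (Jun 20, 2004) before Castillo (Oct 24, 1999) before Abara (Apr 20, 1998).
Order: Marino, Delgado, Bianchi, Marchetti, Reyes, Ibarra, Castillo, Abara. So position 4.

4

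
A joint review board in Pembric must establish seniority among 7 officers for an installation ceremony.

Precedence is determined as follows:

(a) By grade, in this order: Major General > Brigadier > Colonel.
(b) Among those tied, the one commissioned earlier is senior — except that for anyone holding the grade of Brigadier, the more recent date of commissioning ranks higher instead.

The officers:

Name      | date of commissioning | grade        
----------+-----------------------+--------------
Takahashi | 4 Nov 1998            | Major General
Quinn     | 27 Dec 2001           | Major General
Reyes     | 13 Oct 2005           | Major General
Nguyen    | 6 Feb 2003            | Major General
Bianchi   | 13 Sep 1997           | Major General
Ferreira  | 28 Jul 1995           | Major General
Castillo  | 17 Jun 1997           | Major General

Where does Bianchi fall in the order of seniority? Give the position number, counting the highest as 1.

3

By grade: Ferreira, Castillo, Bianchi, Takahashi, Quinn, Nguyen and Reyes (Major General).
Among Ferreira, Castillo, Bianchi, Takahashi, Quinn, Nguyen and Reyes, by date of commissioning (earlier first): Ferreira (28 Jul 1995) before Castillo (17 Jun 1997) before Bianchi (13 Sep 1997) before Takahashi (4 Nov 1998) before Quinn (27 Dec 2001) before Nguyen (6 Feb 2003) before Reyes (13 Oct 2005).
Order: Ferreira, Castillo, Bianchi, Takahashi, Quinn, Nguyen, Reyes. So position 3.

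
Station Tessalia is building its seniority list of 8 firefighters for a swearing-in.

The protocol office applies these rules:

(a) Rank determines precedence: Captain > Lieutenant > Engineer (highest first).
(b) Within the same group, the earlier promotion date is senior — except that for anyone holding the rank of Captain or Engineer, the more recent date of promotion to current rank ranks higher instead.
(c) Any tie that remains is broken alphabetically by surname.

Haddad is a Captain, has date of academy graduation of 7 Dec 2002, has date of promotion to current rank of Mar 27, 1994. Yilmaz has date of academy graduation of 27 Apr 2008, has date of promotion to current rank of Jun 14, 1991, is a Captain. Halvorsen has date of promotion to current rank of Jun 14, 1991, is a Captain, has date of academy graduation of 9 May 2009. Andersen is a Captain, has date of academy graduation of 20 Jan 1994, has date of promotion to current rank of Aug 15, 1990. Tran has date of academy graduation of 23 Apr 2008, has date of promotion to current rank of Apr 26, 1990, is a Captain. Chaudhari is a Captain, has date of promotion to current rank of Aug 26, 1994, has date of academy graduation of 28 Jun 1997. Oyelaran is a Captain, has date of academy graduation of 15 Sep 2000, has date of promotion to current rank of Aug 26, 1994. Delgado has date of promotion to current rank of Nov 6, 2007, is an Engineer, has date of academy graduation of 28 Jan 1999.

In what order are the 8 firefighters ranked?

By rank: Chaudhari, Oyelaran, Haddad, Halvorsen, Yilmaz, Andersen and Tran (Captain); then Delgado (Engineer).
Among Chaudhari, Oyelaran, Haddad, Halvorsen, Yilmaz, Andersen and Tran, by date of promotion to current rank (later first) (reversed rule for this group): Chaudhari and Oyelaran (Aug 26, 1994) before Haddad (Mar 27, 1994) before Halvorsen and Yilmaz (Jun 14, 1991) before Andersen (Aug 15, 1990) before Tran (Apr 26, 1990).
Among Chaudhari and Oyelaran, alphabetically by surname: Chaudhari before Oyelaran.
Among Halvorsen and Yilmaz, alphabetically by surname: Halvorsen before Yilmaz.
Full order: Chaudhari, Oyelaran, Haddad, Halvorsen, Yilmaz, Andersen, Tran, Delgado.

Chaudhari, Oyelaran, Haddad, Halvorsen, Yilmaz, Andersen, Tran, Delgado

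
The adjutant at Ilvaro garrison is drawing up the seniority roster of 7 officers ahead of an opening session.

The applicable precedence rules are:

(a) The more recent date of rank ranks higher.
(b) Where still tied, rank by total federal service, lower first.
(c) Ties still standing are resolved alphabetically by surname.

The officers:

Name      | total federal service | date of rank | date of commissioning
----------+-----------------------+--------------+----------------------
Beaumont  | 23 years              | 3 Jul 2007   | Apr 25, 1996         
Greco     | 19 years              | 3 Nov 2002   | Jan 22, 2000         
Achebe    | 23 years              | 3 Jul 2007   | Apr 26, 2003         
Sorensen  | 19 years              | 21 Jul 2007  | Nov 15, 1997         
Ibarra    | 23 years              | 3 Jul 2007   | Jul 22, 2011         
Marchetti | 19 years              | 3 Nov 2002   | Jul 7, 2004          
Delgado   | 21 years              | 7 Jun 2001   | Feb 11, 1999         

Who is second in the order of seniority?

Achebe

By date of rank (later first): Sorensen (21 Jul 2007); then Achebe, Beaumont and Ibarra (each 3 Jul 2007); then Greco and Marchetti (both 3 Nov 2002); then Delgado (7 Jun 2001).
Achebe, Beaumont and Ibarra all have total federal service 23 years, so the next rule applies.
Among Achebe, Beaumont and Ibarra, alphabetically by surname: Achebe before Beaumont before Ibarra.
Greco and Marchetti both have total federal service 19 years, so the next rule applies.
Among Greco and Marchetti, alphabetically by surname: Greco before Marchetti.
Order: Sorensen, Achebe, Beaumont, Ibarra, Greco, Marchetti, Delgado.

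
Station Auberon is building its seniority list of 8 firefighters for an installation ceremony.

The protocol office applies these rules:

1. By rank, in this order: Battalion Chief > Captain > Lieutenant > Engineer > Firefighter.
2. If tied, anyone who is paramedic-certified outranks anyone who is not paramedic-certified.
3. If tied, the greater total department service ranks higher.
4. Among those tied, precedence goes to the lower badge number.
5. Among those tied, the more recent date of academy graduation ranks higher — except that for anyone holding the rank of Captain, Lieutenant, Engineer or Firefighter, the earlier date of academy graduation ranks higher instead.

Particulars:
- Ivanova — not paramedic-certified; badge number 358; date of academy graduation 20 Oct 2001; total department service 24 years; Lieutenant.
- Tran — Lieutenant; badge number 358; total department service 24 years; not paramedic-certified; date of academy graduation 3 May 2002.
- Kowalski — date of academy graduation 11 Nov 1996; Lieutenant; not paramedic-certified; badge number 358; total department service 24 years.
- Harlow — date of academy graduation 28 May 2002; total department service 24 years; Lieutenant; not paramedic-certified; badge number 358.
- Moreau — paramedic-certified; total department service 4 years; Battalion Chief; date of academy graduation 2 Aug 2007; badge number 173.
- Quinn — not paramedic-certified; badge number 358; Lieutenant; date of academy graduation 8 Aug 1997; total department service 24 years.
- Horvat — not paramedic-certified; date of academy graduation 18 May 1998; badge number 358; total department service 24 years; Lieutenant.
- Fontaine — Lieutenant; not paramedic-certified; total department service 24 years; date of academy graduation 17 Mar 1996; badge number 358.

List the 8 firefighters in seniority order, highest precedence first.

Moreau, Fontaine, Kowalski, Quinn, Horvat, Ivanova, Tran, Harlow

By rank: Moreau (Battalion Chief); then Fontaine, Kowalski, Quinn, Horvat, Ivanova, Tran and Harlow (Lieutenant).
Fontaine, Kowalski, Quinn, Horvat, Ivanova, Tran and Harlow are each not paramedic-certified, so the next rule applies.
Fontaine, Kowalski, Quinn, Horvat, Ivanova, Tran and Harlow all have total department service 24 years, so the next rule applies.
Fontaine, Kowalski, Quinn, Horvat, Ivanova, Tran and Harlow all have badge number 358, so the next rule applies.
Among Fontaine, Kowalski, Quinn, Horvat, Ivanova, Tran and Harlow, by date of academy graduation (earlier first) (reversed rule for this group): Fontaine (17 Mar 1996) before Kowalski (11 Nov 1996) before Quinn (8 Aug 1997) before Horvat (18 May 1998) before Ivanova (20 Oct 2001) before Tran (3 May 2002) before Harlow (28 May 2002).
Full order: Moreau, Fontaine, Kowalski, Quinn, Horvat, Ivanova, Tran, Harlow.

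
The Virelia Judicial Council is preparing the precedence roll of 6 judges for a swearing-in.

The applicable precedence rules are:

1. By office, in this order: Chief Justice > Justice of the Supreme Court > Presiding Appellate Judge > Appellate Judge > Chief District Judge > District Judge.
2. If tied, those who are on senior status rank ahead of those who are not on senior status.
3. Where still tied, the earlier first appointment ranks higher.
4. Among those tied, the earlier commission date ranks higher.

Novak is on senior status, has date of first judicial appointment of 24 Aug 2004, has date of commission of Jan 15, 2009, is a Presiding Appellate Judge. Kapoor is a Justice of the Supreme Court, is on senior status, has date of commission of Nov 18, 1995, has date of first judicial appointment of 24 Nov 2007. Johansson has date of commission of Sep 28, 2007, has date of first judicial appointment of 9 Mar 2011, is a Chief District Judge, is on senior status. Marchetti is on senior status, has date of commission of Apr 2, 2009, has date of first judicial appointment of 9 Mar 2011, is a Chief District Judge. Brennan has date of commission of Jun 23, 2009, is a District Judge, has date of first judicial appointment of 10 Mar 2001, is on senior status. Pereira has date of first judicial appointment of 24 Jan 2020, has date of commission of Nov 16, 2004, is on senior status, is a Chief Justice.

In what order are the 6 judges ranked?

Pereira, Kapoor, Novak, Johansson, Marchetti, Brennan

By office: Pereira (Chief Justice); then Kapoor (Justice of the Supreme Court); then Novak (Presiding Appellate Judge); then Johansson and Marchetti (Chief District Judge); then Brennan (District Judge).
Johansson and Marchetti are each on senior status, so the next rule applies.
Johansson and Marchetti both have date of first judicial appointment 9 Mar 2011, so the next rule applies.
Among Johansson and Marchetti, by date of commission (earlier first): Johansson (Sep 28, 2007) before Marchetti (Apr 2, 2009).
Full order: Pereira, Kapoor, Novak, Johansson, Marchetti, Brennan.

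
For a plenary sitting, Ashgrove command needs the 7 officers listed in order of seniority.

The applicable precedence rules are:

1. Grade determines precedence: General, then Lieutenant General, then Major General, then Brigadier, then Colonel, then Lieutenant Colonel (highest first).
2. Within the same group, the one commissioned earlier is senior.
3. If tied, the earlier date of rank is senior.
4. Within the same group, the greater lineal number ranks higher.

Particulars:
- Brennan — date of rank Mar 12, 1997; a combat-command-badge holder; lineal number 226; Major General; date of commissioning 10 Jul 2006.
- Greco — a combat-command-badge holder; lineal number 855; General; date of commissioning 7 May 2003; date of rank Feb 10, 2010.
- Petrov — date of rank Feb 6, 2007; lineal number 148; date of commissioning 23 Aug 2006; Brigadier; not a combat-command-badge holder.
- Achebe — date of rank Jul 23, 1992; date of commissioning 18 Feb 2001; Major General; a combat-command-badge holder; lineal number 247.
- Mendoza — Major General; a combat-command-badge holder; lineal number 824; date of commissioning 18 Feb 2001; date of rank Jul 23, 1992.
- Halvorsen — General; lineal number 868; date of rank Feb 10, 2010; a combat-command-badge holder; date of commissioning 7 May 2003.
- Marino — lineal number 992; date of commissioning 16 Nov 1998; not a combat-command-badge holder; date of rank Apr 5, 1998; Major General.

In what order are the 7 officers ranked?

By grade: Halvorsen and Greco (General); then Marino, Mendoza, Achebe and Brennan (Major General); then Petrov (Brigadier).
Halvorsen and Greco both have date of commissioning 7 May 2003, so the next rule applies.
Halvorsen and Greco both have date of rank Feb 10, 2010, so the next rule applies.
Among Halvorsen and Greco, by lineal number (higher first): Halvorsen (868) before Greco (855).
Among Marino, Mendoza, Achebe and Brennan, by date of commissioning (earlier first): Marino (16 Nov 1998) before Mendoza and Achebe (18 Feb 2001) before Brennan (10 Jul 2006).
Mendoza and Achebe both have date of rank Jul 23, 1992, so the next rule applies.
Among Mendoza and Achebe, by lineal number (higher first): Mendoza (824) before Achebe (247).
Full order: Halvorsen, Greco, Marino, Mendoza, Achebe, Brennan, Petrov.

Halvorsen, Greco, Marino, Mendoza, Achebe, Brennan, Petrov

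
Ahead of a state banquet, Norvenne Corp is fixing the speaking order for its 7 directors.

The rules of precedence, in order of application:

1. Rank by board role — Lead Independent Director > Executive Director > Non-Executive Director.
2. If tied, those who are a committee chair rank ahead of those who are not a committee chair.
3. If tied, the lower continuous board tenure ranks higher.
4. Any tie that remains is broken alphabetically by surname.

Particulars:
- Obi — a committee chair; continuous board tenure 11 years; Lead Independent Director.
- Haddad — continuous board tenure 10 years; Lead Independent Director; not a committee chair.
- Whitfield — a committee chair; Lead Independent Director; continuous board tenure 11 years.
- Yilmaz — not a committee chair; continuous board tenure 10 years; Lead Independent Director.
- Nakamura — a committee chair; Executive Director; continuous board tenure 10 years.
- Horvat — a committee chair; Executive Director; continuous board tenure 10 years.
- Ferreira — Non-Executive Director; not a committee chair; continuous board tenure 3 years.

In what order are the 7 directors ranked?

Obi, Whitfield, Haddad, Yilmaz, Horvat, Nakamura, Ferreira

By board role: Obi, Whitfield, Haddad and Yilmaz (Lead Independent Director); then Horvat and Nakamura (Executive Director); then Ferreira (Non-Executive Director).
Among Obi, Whitfield, Haddad and Yilmaz, a committee chair before not a committee chair: Obi and Whitfield (a committee chair) before Haddad and Yilmaz (not a committee chair).
Obi and Whitfield both have continuous board tenure 11 years, so the next rule applies.
Among Obi and Whitfield, alphabetically by surname: Obi before Whitfield.
Haddad and Yilmaz both have continuous board tenure 10 years, so the next rule applies.
Among Haddad and Yilmaz, alphabetically by surname: Haddad before Yilmaz.
Horvat and Nakamura are each a committee chair, so the next rule applies.
Horvat and Nakamura both have continuous board tenure 10 years, so the next rule applies.
Among Horvat and Nakamura, alphabetically by surname: Horvat before Nakamura.
Full order: Obi, Whitfield, Haddad, Yilmaz, Horvat, Nakamura, Ferreira.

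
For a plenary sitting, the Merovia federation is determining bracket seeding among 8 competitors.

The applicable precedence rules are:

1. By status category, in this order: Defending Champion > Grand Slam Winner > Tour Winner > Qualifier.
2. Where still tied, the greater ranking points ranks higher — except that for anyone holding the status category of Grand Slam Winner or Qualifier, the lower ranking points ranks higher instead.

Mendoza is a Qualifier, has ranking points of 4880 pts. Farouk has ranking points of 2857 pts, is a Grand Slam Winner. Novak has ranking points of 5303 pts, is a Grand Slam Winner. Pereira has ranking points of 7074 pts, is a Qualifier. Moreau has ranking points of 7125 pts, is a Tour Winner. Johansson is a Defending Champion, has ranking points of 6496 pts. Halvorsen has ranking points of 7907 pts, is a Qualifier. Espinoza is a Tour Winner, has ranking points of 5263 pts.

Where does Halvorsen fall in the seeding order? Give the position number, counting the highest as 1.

By status category: Johansson (Defending Champion); then Farouk and Novak (Grand Slam Winner); then Moreau and Espinoza (Tour Winner); then Mendoza, Pereira and Halvorsen (Qualifier).
Among Farouk and Novak, by ranking points (lower first) (reversed rule for this group): Farouk (2857 pts) before Novak (5303 pts).
Among Moreau and Espinoza, by ranking points (higher first): Moreau (7125 pts) before Espinoza (5263 pts).
Among Mendoza, Pereira and Halvorsen, by ranking points (lower first) (reversed rule for this group): Mendoza (4880 pts) before Pereira (7074 pts) before Halvorsen (7907 pts).
Order: Johansson, Farouk, Novak, Moreau, Espinoza, Mendoza, Pereira, Halvorsen. So position 8.

8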